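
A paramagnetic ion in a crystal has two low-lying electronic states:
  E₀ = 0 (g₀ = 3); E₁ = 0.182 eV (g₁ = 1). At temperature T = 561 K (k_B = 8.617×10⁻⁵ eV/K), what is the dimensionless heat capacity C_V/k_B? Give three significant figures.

k_BT = 8.617×10⁻⁵ × 561 K = 0.048341 eV.
Eᵢ/kT = 0, 3.7649.
Z = Σ gᵢe^(−Eᵢ/kT) = 3·e^(−0) + 1·e^(−3.7649) = 3.0000 + 0.023170 = 3.0232.
⟨E⟩ = 0.0013949 eV, ⟨E²⟩ = 0.00025386 eV².
C_V/k_B = (⟨E²⟩ − ⟨E⟩²)/(kT)² = (0.00025386 − 0.0000019457)/0.0023369 = 0.108.

0.108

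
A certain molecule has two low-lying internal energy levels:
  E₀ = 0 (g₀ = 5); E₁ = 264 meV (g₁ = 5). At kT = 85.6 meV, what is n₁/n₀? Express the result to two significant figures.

0.046

n₁/n₀ = (g₁/g₀) exp[−(E₁−E₀)/kT] = (5/5) × exp(−(264 meV)/(85.6 meV)) = (5/5) × exp(-3.084) = 0.046.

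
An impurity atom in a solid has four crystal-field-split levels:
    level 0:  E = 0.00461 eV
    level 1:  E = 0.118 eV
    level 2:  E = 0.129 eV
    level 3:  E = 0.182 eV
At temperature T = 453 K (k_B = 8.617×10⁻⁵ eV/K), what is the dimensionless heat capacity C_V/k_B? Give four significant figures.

k_BT = 8.617×10⁻⁵ × 453 K = 0.0390350 eV.
Eᵢ/kT = 0.118099, 3.02293, 3.30473, 4.66248.
Z = Σ e^(−Eᵢ/kT) = e^(−0.118099) + e^(−3.02293) + e^(−3.30473) + e^(−4.66248) = 0.888608 + 0.0486584 + 0.0367091 + 0.00944301 = 0.983419.
⟨E⟩ = 0.0165670 eV, ⟨E²⟩ = 0.00164739 eV².
C_V/k_B = (⟨E²⟩ − ⟨E⟩²)/(kT)² = (0.00164739 − 0.000274465)/0.00152373 = 0.9010.

0.9010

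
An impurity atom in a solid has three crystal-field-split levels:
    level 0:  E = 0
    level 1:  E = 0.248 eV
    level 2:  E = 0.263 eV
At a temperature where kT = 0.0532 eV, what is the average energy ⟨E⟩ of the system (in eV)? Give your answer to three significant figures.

Eᵢ/kT = 0, 4.6617, 4.9436.
Z = Σ e^(−Eᵢ/kT) = e^(−0) + e^(−4.6617) + e^(−4.9436) = 1.0000 + 0.0094504 + 0.0071289 = 1.0166.
⟨E⟩ = Σ Eᵢ e^(−Eᵢ/kT) / Z = (0·1.0000 + 0.248·0.0094504 + 0.263·0.0071289) / 1.0166 = 0.00415 eV.

0.00415 eV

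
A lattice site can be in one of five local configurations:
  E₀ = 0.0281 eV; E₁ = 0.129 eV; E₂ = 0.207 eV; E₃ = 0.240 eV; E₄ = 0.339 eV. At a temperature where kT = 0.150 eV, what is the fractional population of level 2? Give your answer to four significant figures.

Eᵢ/kT = 0.187333, 0.860000, 1.38000, 1.60000, 2.26000.
Z = Σ e^(−Eᵢ/kT) = e^(−0.187333) + e^(−0.860000) + e^(−1.38000) + e^(−1.60000) + e^(−2.26000) = 0.829168 + 0.423162 + 0.251579 + 0.201897 + 0.104350 = 1.81016.
P₂ = e^(−E₂/kT) / Z = 0.251579/1.81016 = 0.1390.

0.1390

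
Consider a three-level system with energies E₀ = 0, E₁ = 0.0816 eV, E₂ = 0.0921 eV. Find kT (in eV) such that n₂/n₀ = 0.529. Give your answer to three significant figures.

0.145 eV

n₂/n₀ = exp[−(E₂−E₀)/kT] = 0.529.
⇒ (E₂−E₀)/kT = ln(1/0.529) = ln(1.8904) = 0.63679.
kT = 0.0921 eV / 0.63679 = 0.145 eV.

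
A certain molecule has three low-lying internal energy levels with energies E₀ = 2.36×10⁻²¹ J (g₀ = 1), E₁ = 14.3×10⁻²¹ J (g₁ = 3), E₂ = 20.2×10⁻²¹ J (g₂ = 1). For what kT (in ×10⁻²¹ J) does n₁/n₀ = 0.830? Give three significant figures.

n₁/n₀ = (g₁/g₀) exp[−(E₁−E₀)/kT] = 0.830.
⇒ (E₁−E₀)/kT = ln((3/1)/0.830) = ln(3.6145) = 1.2850.
kT = 11.94 ×10⁻²¹ J / 1.2850 = 9.29 ×10⁻²¹ J.

9.29 ×10⁻²¹ J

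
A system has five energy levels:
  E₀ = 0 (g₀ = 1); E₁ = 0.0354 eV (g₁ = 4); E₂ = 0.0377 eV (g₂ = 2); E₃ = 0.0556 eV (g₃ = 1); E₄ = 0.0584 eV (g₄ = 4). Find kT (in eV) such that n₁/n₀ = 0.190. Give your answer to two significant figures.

n₁/n₀ = (g₁/g₀) exp[−(E₁−E₀)/kT] = 0.190.
⇒ (E₁−E₀)/kT = ln((4/1)/0.190) = ln(21.05) = 3.047.
kT = 0.0354 eV / 3.047 = 0.012 eV.

0.012 eV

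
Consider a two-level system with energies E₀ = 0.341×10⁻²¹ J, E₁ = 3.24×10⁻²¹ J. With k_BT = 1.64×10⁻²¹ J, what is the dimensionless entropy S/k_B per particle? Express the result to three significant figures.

0.415

Eᵢ/kT = 0.20793, 1.9756.
Z = Σ e^(−Eᵢ/kT) = e^(−0.20793) + e^(−1.9756) = 0.81226 + 0.13868 = 0.95094.
⟨E⟩ = Σ EᵢPᵢ = 0.76377 ×10⁻²¹ J.
S/k_B = ln Z + ⟨E⟩/kT = ln(0.95094) + 0.76377/1.64 = -0.050304 + 0.46571 = 0.415.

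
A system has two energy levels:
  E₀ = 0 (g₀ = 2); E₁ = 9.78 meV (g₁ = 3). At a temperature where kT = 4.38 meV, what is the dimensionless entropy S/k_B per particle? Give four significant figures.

Eᵢ/kT = 0, 2.23288.
Z = Σ gᵢe^(−Eᵢ/kT) = 2·e^(−0) + 3·e^(−2.23288) = 2.00000 + 0.321658 = 2.32166.
⟨E⟩ = Σ EᵢPᵢ = 1.35499 meV.
S/k_B = ln Z + ⟨E⟩/kT = ln(2.32166) + 1.35499/4.38 = 0.842282 + 0.309358 = 1.152.

1.152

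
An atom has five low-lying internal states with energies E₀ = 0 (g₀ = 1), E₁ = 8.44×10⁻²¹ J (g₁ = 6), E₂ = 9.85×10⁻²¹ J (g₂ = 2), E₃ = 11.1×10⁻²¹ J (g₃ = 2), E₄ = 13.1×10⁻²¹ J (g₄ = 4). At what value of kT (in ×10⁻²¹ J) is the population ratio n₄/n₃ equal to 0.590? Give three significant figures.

n₄/n₃ = (g₄/g₃) exp[−(E₄−E₃)/kT] = 0.590.
⇒ (E₄−E₃)/kT = ln((4/2)/0.590) = ln(3.3898) = 1.2208.
kT = 2.0 ×10⁻²¹ J / 1.2208 = 1.64 ×10⁻²¹ J.

1.64 ×10⁻²¹ J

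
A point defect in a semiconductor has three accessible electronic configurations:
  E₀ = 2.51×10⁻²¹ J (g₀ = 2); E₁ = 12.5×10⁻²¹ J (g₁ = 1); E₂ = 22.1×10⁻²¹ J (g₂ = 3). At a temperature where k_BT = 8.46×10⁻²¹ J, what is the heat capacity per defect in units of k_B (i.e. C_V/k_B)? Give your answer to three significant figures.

Eᵢ/kT = 0.29669, 1.4775, 2.6123.
Z = Σ gᵢe^(−Eᵢ/kT) = 2·e^(−0.29669) + 1·e^(−1.4775) + 3·e^(−2.6123) = 1.4865 + 0.22821 + 0.22010 = 1.9348.
⟨E⟩ = 5.9169, ⟨E²⟩ = 78.831.
C_V/k_B = (⟨E²⟩ − ⟨E⟩²)/(kT)² = (78.831 − 35.010)/71.572 = 0.612.

0.612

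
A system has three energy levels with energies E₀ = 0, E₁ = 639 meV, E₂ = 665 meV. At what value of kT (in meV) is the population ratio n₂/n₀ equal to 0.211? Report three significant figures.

n₂/n₀ = exp[−(E₂−E₀)/kT] = 0.211.
⇒ (E₂−E₀)/kT = ln(1/0.211) = ln(4.7393) = 1.5559.
kT = 665 meV / 1.5559 = 427 meV.

427 meV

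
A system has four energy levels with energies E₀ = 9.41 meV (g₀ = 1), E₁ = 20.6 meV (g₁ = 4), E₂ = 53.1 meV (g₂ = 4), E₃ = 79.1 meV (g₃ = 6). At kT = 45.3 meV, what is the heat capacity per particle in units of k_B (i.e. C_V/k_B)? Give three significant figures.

Eᵢ/kT = 0.20773, 0.45475, 1.1722, 1.7461.
Z = Σ gᵢe^(−Eᵢ/kT) = 1·e^(−0.20773) + 4·e^(−0.45475) + 4·e^(−1.1722) + 6·e^(−1.7461) = 0.81243 + 2.5384 + 1.2387 + 1.0467 = 5.6362.
⟨E⟩ = 36.994 meV, ⟨E²⟩ = 1985.5 meV².
C_V/k_B = (⟨E²⟩ − ⟨E⟩²)/(kT)² = (1985.5 − 1368.6)/2052.1 = 0.301.

0.301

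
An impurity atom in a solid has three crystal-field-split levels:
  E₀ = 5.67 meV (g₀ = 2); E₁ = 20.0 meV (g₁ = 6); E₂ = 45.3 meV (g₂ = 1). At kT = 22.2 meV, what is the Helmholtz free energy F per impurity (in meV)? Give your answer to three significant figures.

Eᵢ/kT = 0.25541, 0.90090, 2.0405.
Z = Σ gᵢe^(−Eᵢ/kT) = 2·e^(−0.25541) + 6·e^(−0.90090) + 1·e^(−2.0405) = 1.5492 + 2.4372 + 0.12996 = 4.1164.
F = −kT ln Z = −22.2 × ln(4.1164) = −22.2 × 1.4150 = -31.4 meV.

-31.4 meV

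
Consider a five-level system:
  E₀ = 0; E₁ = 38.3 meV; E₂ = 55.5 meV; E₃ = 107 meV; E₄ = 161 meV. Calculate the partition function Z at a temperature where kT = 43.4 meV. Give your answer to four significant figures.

Eᵢ/kT = 0, 0.882488, 1.27880, 2.46544, 3.70968.
Z = Σ e^(−Eᵢ/kT) = e^(−0) + e^(−0.882488) + e^(−1.27880) + e^(−2.46544) + e^(−3.70968) = 1.00000 + 0.413752 + 0.278371 + 0.0849714 + 0.0244854 = 1.80158.

Z = 1.802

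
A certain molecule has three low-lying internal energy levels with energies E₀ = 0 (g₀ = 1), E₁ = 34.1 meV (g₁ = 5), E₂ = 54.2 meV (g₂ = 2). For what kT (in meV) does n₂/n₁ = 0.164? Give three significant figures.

22.5 meV

n₂/n₁ = (g₂/g₁) exp[−(E₂−E₁)/kT] = 0.164.
⇒ (E₂−E₁)/kT = ln((2/5)/0.164) = ln(2.4390) = 0.89159.
kT = 20.1 meV / 0.89159 = 22.5 meV.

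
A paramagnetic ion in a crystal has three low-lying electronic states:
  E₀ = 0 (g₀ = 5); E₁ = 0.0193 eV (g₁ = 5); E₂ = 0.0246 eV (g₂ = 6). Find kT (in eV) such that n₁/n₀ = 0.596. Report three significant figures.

0.0373 eV

n₁/n₀ = (g₁/g₀) exp[−(E₁−E₀)/kT] = 0.596.
⇒ (E₁−E₀)/kT = ln((5/5)/0.596) = ln(1.6779) = 0.51754.
kT = 0.0193 eV / 0.51754 = 0.0373 eV.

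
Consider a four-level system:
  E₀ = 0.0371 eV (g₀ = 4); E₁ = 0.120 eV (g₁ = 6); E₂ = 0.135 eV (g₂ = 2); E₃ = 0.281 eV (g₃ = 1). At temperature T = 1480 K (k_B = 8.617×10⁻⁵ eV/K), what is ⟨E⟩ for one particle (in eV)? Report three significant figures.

k_BT = 8.617×10⁻⁵ × 1480 K = 0.12753 eV.
Eᵢ/kT = 0.29091, 0.94096, 1.0586, 2.2034.
Z = Σ gᵢe^(−Eᵢ/kT) = 4·e^(−0.29091) + 6·e^(−0.94096) + 2·e^(−1.0586) + 1·e^(−2.2034) = 2.9903 + 2.3415 + 0.69388 + 0.11043 = 6.1361.
⟨E⟩ = Σ Eᵢ gᵢe^(−Eᵢ/kT) / Z = (0.0371·2.9903 + 0.120·2.3415 + 0.135·0.69388 + 0.281·0.11043) / 6.1361 = 0.0842 eV.

0.0842 eV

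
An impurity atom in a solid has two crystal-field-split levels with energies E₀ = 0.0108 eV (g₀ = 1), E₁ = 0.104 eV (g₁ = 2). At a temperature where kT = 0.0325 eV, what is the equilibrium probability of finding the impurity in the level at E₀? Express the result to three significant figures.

Eᵢ/kT = 0.33231, 3.2000.
Z = Σ gᵢe^(−Eᵢ/kT) = 1·e^(−0.33231) + 2·e^(−3.2000) = 0.71726 + 0.081524 = 0.79878.
P₀ = g₀ e^(−E₀/kT) / Z = 0.71726/0.79878 = 0.898.

0.898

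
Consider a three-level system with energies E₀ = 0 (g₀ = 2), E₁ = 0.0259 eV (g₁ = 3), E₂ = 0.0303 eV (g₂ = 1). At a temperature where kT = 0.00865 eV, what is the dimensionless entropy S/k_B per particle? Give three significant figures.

1.03

Eᵢ/kT = 0, 2.9942, 3.5029.
Z = Σ gᵢe^(−Eᵢ/kT) = 2·e^(−0) + 3·e^(−2.9942) + 1·e^(−3.5029) = 2.0000 + 0.15023 + 0.030110 = 2.1803.
⟨E⟩ = Σ EᵢPᵢ = 0.0022030 eV.
S/k_B = ln Z + ⟨E⟩/kT = ln(2.1803) + 0.0022030/0.00865 = 0.77946 + 0.25468 = 1.03.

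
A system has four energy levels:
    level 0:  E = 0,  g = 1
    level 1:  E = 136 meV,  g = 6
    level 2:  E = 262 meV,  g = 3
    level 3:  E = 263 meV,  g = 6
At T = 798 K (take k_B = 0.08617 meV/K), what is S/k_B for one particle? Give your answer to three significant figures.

1.89

k_BT = 0.08617 × 798 K = 68.764 meV.
Eᵢ/kT = 0, 1.9778, 3.8101, 3.8247.
Z = Σ gᵢe^(−Eᵢ/kT) = 1·e^(−0) + 6·e^(−1.9778) + 3·e^(−3.8101) + 6·e^(−3.8247) = 1.0000 + 0.83024 + 0.066438 + 0.13095 = 2.0276.
⟨E⟩ = Σ EᵢPᵢ = 81.258 meV.
S/k_B = ln Z + ⟨E⟩/kT = ln(2.0276) + 81.258/68.764 = 0.70685 + 1.1817 = 1.89.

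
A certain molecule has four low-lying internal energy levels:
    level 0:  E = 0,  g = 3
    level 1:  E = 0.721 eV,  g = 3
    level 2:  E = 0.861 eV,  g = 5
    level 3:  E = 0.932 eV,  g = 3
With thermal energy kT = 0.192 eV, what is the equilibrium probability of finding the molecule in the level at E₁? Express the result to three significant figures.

0.0223

Eᵢ/kT = 0, 3.7552, 4.4844, 4.8542.
Z = Σ gᵢe^(−Eᵢ/kT) = 3·e^(−0) + 3·e^(−3.7552) + 5·e^(−4.4844) + 3·e^(−4.8542) = 3.0000 + 0.070187 + 0.056418 + 0.023387 = 3.1500.
P₁ = g₁ e^(−E₁/kT) / Z = 0.070187/3.1500 = 0.0223.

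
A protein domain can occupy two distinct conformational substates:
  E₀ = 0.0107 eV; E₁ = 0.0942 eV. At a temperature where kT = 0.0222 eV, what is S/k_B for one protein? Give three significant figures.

Eᵢ/kT = 0.48198, 4.2432.
Z = Σ e^(−Eᵢ/kT) = e^(−0.48198) + e^(−4.2432) = 0.61756 + 0.014362 = 0.63192.
⟨E⟩ = Σ EᵢPᵢ = 0.012598 eV.
S/k_B = ln Z + ⟨E⟩/kT = ln(0.63192) + 0.012598/0.0222 = -0.45899 + 0.56748 = 0.108.

0.108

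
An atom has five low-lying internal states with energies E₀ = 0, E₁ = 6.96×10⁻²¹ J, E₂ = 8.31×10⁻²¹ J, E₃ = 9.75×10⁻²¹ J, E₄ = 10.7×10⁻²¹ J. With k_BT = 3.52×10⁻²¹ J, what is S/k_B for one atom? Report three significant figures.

0.902

Eᵢ/kT = 0, 1.9773, 2.3608, 2.7699, 3.0398.
Z = Σ e^(−Eᵢ/kT) = e^(−0) + e^(−1.9773) + e^(−2.3608) + e^(−2.7699) + e^(−3.0398) = 1.0000 + 0.13844 + 0.094345 + 0.062668 + 0.047844 = 1.3433.
⟨E⟩ = Σ EᵢPᵢ = 2.1369 ×10⁻²¹ J.
S/k_B = ln Z + ⟨E⟩/kT = ln(1.3433) + 2.1369/3.52 = 0.29513 + 0.60707 = 0.902.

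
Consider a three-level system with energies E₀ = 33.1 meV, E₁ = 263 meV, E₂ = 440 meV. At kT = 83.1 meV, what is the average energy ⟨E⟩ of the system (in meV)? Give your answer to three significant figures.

Eᵢ/kT = 0.39832, 3.1649, 5.2948.
Z = Σ e^(−Eᵢ/kT) = e^(−0.39832) + e^(−3.1649) + e^(−5.2948) = 0.67145 + 0.042218 + 0.0050176 = 0.71869.
⟨E⟩ = Σ Eᵢ e^(−Eᵢ/kT) / Z = (33.1·0.67145 + 263·0.042218 + 440·0.0050176) / 0.71869 = 49.4 meV.

49.4 meV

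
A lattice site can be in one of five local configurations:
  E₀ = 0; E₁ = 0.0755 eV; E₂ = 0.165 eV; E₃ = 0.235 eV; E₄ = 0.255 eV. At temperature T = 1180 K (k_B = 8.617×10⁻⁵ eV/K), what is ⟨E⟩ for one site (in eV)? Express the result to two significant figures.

0.061 eV

k_BT = 8.617×10⁻⁵ × 1180 K = 0.1017 eV.
Eᵢ/kT = 0, 0.7424, 1.622, 2.311, 2.507.
Z = Σ e^(−Eᵢ/kT) = e^(−0) + e^(−0.7424) + e^(−1.622) + e^(−2.311) + e^(−2.507) = 1.000 + 0.4760 + 0.1975 + 0.09916 + 0.08151 = 1.854.
⟨E⟩ = Σ Eᵢ e^(−Eᵢ/kT) / Z = (0·1.000 + 0.0755·0.4760 + 0.165·0.1975 + 0.235·0.09916 + 0.255·0.08151) / 1.854 = 0.061 eV.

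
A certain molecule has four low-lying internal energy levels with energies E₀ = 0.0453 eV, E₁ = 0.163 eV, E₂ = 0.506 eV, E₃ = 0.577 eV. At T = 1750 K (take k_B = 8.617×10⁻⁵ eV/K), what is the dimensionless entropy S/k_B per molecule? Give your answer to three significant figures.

0.823

k_BT = 8.617×10⁻⁵ × 1750 K = 0.15080 eV.
Eᵢ/kT = 0.30040, 1.0809, 3.3554, 3.8263.
Z = Σ e^(−Eᵢ/kT) = e^(−0.30040) + e^(−1.0809) + e^(−3.3554) + e^(−3.8263) = 0.74052 + 0.33929 + 0.034895 + 0.021790 = 1.1365.
⟨E⟩ = Σ EᵢPᵢ = 0.10478 eV.
S/k_B = ln Z + ⟨E⟩/kT = ln(1.1365) + 0.10478/0.15080 = 0.12795 + 0.69483 = 0.823.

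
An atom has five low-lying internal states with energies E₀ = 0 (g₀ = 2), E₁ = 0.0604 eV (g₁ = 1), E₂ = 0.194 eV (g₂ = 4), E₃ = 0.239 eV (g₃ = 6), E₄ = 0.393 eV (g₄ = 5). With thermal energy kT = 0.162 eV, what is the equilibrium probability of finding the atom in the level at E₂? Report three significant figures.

Eᵢ/kT = 0, 0.37284, 1.1975, 1.4753, 2.4259.
Z = Σ gᵢe^(−Eᵢ/kT) = 2·e^(−0) + 1·e^(−0.37284) + 4·e^(−1.1975) + 6·e^(−1.4753) + 5·e^(−2.4259) = 2.0000 + 0.68878 + 1.2078 + 1.3723 + 0.44199 = 5.7109.
P₂ = g₂ e^(−E₂/kT) / Z = 1.2078/5.7109 = 0.211.

0.211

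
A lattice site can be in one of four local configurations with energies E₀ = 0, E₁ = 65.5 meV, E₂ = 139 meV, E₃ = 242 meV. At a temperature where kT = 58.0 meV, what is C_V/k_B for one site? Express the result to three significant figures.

Eᵢ/kT = 0, 1.1293, 2.3966, 4.1724.
Z = Σ e^(−Eᵢ/kT) = e^(−0) + e^(−1.1293) + e^(−2.3966) + e^(−4.1724) = 1.0000 + 0.32326 + 0.091027 + 0.015415 = 1.4297.
⟨E⟩ = 26.269 meV, ⟨E²⟩ = 2831.6 meV².
C_V/k_B = (⟨E²⟩ − ⟨E⟩²)/(kT)² = (2831.6 − 690.06)/3364.0 = 0.637.

0.637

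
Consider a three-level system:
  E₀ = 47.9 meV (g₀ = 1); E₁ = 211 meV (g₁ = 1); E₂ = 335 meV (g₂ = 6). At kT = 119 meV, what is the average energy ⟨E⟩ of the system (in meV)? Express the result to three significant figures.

Eᵢ/kT = 0.40252, 1.7731, 2.8151.
Z = Σ gᵢe^(−Eᵢ/kT) = 1·e^(−0.40252) + 1·e^(−1.7731) + 6·e^(−2.8151) = 0.66863 + 0.16981 + 0.35939 = 1.1978.
⟨E⟩ = Σ Eᵢ gᵢe^(−Eᵢ/kT) / Z = (47.9·0.66863 + 211·0.16981 + 335·0.35939) / 1.1978 = 157 meV.

157 meV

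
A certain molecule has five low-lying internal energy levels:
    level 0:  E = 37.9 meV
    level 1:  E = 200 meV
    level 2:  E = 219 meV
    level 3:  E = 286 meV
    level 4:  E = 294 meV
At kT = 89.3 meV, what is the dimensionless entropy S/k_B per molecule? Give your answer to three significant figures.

Eᵢ/kT = 0.42441, 2.2396, 2.4524, 3.2027, 3.2923.
Z = Σ e^(−Eᵢ/kT) = e^(−0.42441) + e^(−2.2396) + e^(−2.4524) + e^(−3.2027) + e^(−3.2923) = 0.65416 + 0.10650 + 0.086087 + 0.040652 + 0.037168 = 0.92457.
⟨E⟩ = Σ EᵢPᵢ = 94.638 meV.
S/k_B = ln Z + ⟨E⟩/kT = ln(0.92457) + 94.638/89.3 = -0.078427 + 1.0598 = 0.981.

0.981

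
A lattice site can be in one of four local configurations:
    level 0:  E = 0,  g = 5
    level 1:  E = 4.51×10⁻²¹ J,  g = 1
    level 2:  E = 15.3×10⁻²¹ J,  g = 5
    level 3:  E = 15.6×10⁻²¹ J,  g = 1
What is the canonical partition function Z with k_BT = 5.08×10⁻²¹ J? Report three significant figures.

Eᵢ/kT = 0, 0.88780, 3.0118, 3.0709.
Z = Σ gᵢe^(−Eᵢ/kT) = 5·e^(−0) + 1·e^(−0.88780) + 5·e^(−3.0118) + 1·e^(−3.0709) = 5.0000 + 0.41156 + 0.24602 + 0.046379 = 5.7040.

Z = 5.70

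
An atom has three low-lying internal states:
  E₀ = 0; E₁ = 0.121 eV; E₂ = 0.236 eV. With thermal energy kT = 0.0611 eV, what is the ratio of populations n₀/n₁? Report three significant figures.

7.25

n₀/n₁ = exp[−(E₀−E₁)/kT] = exp(−(-0.121 eV)/(0.0611 eV)) = exp(1.9804) = 7.25.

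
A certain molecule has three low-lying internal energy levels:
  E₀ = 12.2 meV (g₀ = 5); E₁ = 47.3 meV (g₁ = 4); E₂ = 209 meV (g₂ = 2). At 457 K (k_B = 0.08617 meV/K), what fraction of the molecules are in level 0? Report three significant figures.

k_BT = 0.08617 × 457 K = 39.380 meV.
Eᵢ/kT = 0.30980, 1.2011, 5.3073.
Z = Σ gᵢe^(−Eᵢ/kT) = 5·e^(−0.30980) + 4·e^(−1.2011) + 2·e^(−5.3073) = 3.6680 + 1.2035 + 0.0099106 = 4.8814.
P₀ = g₀ e^(−E₀/kT) / Z = 3.6680/4.8814 = 0.751.

0.751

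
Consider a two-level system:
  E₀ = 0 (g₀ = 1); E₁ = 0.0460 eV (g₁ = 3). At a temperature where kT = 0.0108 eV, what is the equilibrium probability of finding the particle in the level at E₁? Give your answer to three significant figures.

0.0407

Eᵢ/kT = 0, 4.2593.
Z = Σ gᵢe^(−Eᵢ/kT) = 1·e^(−0) + 3·e^(−4.2593) = 1.0000 + 0.042397 = 1.0424.
P₁ = g₁ e^(−E₁/kT) / Z = 0.042397/1.0424 = 0.0407.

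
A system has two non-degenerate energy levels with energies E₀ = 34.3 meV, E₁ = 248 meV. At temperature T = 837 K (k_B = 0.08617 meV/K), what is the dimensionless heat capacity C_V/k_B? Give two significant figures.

k_BT = 0.08617 × 837 K = 72.12 meV.
Eᵢ/kT = 0.4756, 3.439.
Z = Σ e^(−Eᵢ/kT) = e^(−0.4756) + e^(−3.439) = 0.6215 + 0.03210 = 0.6536.
⟨E⟩ = 44.80 meV, ⟨E²⟩ = 4139 meV².
C_V/k_B = (⟨E²⟩ − ⟨E⟩²)/(kT)² = (4139 − 2007)/5201 = 0.41.

0.41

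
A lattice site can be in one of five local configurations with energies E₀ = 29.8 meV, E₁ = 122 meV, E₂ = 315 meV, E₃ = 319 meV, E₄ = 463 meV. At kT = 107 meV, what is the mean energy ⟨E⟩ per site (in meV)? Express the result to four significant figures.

84.18 meV

Eᵢ/kT = 0.278505, 1.14019, 2.94393, 2.98131, 4.32710.
Z = Σ e^(−Eᵢ/kT) = e^(−0.278505) + e^(−1.14019) + e^(−2.94393) + e^(−2.98131) + e^(−4.32710) = 0.756914 + 0.319758 + 0.0526584 + 0.0507263 + 0.0132058 = 1.19326.
⟨E⟩ = Σ Eᵢ e^(−Eᵢ/kT) / Z = (29.8·0.756914 + 122·0.319758 + 315·0.0526584 + 319·0.0507263 + 463·0.0132058) / 1.19326 = 84.18 meV.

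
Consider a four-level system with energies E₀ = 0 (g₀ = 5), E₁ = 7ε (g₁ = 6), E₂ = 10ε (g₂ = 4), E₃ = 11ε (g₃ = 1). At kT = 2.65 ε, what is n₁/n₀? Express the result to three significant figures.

0.0855

n₁/n₀ = (g₁/g₀) exp[−(E₁−E₀)/kT] = (6/5) × exp(−(7ε)/(2.65ε)) = (6/5) × exp(-2.6415) = 0.0855.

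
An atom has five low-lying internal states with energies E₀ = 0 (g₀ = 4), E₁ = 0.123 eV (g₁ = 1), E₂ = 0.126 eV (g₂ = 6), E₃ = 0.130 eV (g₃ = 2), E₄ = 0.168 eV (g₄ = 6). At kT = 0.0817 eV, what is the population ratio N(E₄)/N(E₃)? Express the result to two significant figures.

1.9

n₄/n₃ = (g₄/g₃) exp[−(E₄−E₃)/kT] = (6/2) × exp(−(0.038 eV)/(0.0817 eV)) = (6/2) × exp(-0.4651) = 1.9.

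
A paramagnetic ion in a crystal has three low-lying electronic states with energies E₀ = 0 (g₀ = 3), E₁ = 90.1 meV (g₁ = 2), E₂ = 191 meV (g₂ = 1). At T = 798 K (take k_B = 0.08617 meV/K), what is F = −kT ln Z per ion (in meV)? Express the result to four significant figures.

k_BT = 0.08617 × 798 K = 68.7637 meV.
Eᵢ/kT = 0, 1.31028, 2.77763.
Z = Σ gᵢe^(−Eᵢ/kT) = 3·e^(−0) + 2·e^(−1.31028) + 1·e^(−2.77763) = 3.00000 + 0.539489 + 0.0621857 = 3.60167.
F = −kT ln Z = −68.7637 × ln(3.60167) = −68.7637 × 1.28140 = -88.11 meV.

-88.11 meV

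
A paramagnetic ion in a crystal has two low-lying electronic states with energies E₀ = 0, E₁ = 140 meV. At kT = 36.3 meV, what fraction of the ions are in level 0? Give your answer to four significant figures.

0.9793

Eᵢ/kT = 0, 3.85675.
Z = Σ e^(−Eᵢ/kT) = e^(−0) + e^(−3.85675) = 1.00000 + 0.0211366 = 1.02114.
P₀ = e^(−E₀/kT) / Z = 1.00000/1.02114 = 0.9793.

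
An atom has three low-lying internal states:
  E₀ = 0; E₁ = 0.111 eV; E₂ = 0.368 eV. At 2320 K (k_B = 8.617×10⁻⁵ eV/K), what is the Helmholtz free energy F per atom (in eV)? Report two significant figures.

-0.11 eV

k_BT = 8.617×10⁻⁵ × 2320 K = 0.1999 eV.
Eᵢ/kT = 0, 0.5553, 1.841.
Z = Σ e^(−Eᵢ/kT) = e^(−0) + e^(−0.5553) + e^(−1.841) = 1.000 + 0.5739 + 0.1587 = 1.733.
F = −kT ln Z = −0.1999 × ln(1.733) = −0.1999 × 0.5499 = -0.11 eV.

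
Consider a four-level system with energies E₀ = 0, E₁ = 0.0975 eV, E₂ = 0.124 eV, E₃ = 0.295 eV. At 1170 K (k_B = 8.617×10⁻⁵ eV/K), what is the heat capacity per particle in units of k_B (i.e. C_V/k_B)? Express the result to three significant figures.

0.466

k_BT = 8.617×10⁻⁵ × 1170 K = 0.10082 eV.
Eᵢ/kT = 0, 0.96707, 1.2299, 2.9260.
Z = Σ e^(−Eᵢ/kT) = e^(−0) + e^(−0.96707) + e^(−1.2299) + e^(−2.9260) = 1.0000 + 0.38020 + 0.29232 + 0.053611 = 1.7261.
⟨E⟩ = 0.051638 eV, ⟨E²⟩ = 0.0074008 eV².
C_V/k_B = (⟨E²⟩ − ⟨E⟩²)/(kT)² = (0.0074008 − 0.0026665)/0.010165 = 0.466.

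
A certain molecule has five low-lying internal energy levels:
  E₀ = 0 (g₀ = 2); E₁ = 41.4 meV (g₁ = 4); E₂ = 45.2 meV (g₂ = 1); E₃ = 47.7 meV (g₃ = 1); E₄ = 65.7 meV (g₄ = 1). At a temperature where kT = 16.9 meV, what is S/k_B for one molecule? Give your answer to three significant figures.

Eᵢ/kT = 0, 2.4497, 2.6746, 2.8225, 3.8876.
Z = Σ gᵢe^(−Eᵢ/kT) = 2·e^(−0) + 4·e^(−2.4497) + 1·e^(−2.6746) + 1·e^(−2.8225) + 1·e^(−3.8876) = 2.0000 + 0.34528 + 0.068934 + 0.059457 + 0.020494 = 2.4942.
⟨E⟩ = Σ EᵢPᵢ = 8.6573 meV.
S/k_B = ln Z + ⟨E⟩/kT = ln(2.4942) + 8.6573/16.9 = 0.91397 + 0.51227 = 1.43.

1.43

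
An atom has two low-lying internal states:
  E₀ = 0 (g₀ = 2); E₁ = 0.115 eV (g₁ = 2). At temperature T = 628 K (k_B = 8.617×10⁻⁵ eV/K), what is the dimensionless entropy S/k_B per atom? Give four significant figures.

1.033

k_BT = 8.617×10⁻⁵ × 628 K = 0.0541148 eV.
Eᵢ/kT = 0, 2.12511.
Z = Σ gᵢe^(−Eᵢ/kT) = 2·e^(−0) + 2·e^(−2.12511) = 2.00000 + 0.238840 = 2.23884.
⟨E⟩ = Σ EᵢPᵢ = 0.0122682 eV.
S/k_B = ln Z + ⟨E⟩/kT = ln(2.23884) + 0.0122682/0.0541148 = 0.805958 + 0.226707 = 1.033.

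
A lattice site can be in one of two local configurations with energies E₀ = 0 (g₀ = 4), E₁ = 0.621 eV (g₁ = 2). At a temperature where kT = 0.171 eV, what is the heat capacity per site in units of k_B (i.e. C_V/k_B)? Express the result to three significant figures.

Eᵢ/kT = 0, 3.6316.
Z = Σ gᵢe^(−Eᵢ/kT) = 4·e^(−0) + 2·e^(−3.6316) = 4.0000 + 0.052948 = 4.0529.
⟨E⟩ = 0.0081129 eV, ⟨E²⟩ = 0.0050381 eV².
C_V/k_B = (⟨E²⟩ − ⟨E⟩²)/(kT)² = (0.0050381 − 0.000065819)/0.029241 = 0.170.

0.170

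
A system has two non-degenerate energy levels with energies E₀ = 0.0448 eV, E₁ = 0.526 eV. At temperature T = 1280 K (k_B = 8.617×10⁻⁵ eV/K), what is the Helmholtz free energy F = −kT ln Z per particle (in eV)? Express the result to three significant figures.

k_BT = 8.617×10⁻⁵ × 1280 K = 0.11030 eV.
Eᵢ/kT = 0.40617, 4.7688.
Z = Σ e^(−Eᵢ/kT) = e^(−0.40617) + e^(−4.7688) = 0.66620 + 0.0084906 = 0.67469.
F = −kT ln Z = −0.11030 × ln(0.67469) = −0.11030 × -0.39350 = 0.0434 eV.

0.0434 eV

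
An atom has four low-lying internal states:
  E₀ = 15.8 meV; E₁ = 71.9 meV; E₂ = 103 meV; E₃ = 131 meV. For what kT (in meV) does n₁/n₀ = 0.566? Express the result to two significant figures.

n₁/n₀ = exp[−(E₁−E₀)/kT] = 0.566.
⇒ (E₁−E₀)/kT = ln(1/0.566) = ln(1.767) = 0.5693.
kT = 56.1 meV / 0.5693 = 99 meV.

99 meV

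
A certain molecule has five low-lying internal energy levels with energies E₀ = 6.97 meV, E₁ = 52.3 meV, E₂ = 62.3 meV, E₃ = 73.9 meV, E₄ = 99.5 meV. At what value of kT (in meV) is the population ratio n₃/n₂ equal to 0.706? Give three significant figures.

n₃/n₂ = exp[−(E₃−E₂)/kT] = 0.706.
⇒ (E₃−E₂)/kT = ln(1/0.706) = ln(1.4164) = 0.34812.
kT = 11.6 meV / 0.34812 = 33.3 meV.

33.3 meV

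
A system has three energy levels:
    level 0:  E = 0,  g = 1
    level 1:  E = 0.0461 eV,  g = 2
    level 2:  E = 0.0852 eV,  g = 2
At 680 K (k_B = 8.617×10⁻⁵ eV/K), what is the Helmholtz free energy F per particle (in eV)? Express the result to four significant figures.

k_BT = 8.617×10⁻⁵ × 680 K = 0.0585956 eV.
Eᵢ/kT = 0, 0.786748, 1.45403.
Z = Σ gᵢe^(−Eᵢ/kT) = 1·e^(−0) + 2·e^(−0.786748) + 2·e^(−1.45403) = 1.00000 + 0.910646 + 0.467254 = 2.37790.
F = −kT ln Z = −0.0585956 × ln(2.37790) = −0.0585956 × 0.866218 = -0.05076 eV.

-0.05076 eV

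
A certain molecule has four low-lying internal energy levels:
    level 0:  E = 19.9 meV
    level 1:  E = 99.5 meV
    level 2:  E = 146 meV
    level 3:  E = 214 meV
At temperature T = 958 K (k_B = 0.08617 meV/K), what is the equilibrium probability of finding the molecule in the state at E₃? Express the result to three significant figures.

k_BT = 0.08617 × 958 K = 82.551 meV.
Eᵢ/kT = 0.24106, 1.2053, 1.7686, 2.5923.
Z = Σ e^(−Eᵢ/kT) = e^(−0.24106) + e^(−1.2053) + e^(−1.7686) + e^(−2.5923) = 0.78579 + 0.29960 + 0.17057 + 0.074848 = 1.3308.
P₃ = e^(−E₃/kT) / Z = 0.074848/1.3308 = 0.0562.

0.0562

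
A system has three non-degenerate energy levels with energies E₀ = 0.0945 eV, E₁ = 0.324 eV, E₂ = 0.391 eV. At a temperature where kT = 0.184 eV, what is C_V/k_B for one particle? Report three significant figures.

Eᵢ/kT = 0.51359, 1.7609, 2.1250.
Z = Σ e^(−Eᵢ/kT) = e^(−0.51359) + e^(−1.7609) + e^(−2.1250) = 0.59834 + 0.17189 + 0.11943 = 0.88966.
⟨E⟩ = 0.17864 eV, ⟨E²⟩ = 0.046811 eV².
C_V/k_B = (⟨E²⟩ − ⟨E⟩²)/(kT)² = (0.046811 − 0.031912)/0.033856 = 0.440.

0.440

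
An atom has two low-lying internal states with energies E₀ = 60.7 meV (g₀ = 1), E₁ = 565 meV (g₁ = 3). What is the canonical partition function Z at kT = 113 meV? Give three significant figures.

Z = 0.605

Eᵢ/kT = 0.53717, 5.0000.
Z = Σ gᵢe^(−Eᵢ/kT) = 1·e^(−0.53717) + 3·e^(−5.0000) = 0.58440 + 0.020214 = 0.60461.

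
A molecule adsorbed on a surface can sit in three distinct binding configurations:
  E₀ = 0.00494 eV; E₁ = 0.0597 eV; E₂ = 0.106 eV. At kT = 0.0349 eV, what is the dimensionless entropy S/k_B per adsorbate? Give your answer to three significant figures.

0.619

Eᵢ/kT = 0.14155, 1.7106, 3.0372.
Z = Σ e^(−Eᵢ/kT) = e^(−0.14155) + e^(−1.7106) + e^(−3.0372) = 0.86801 + 0.18076 + 0.047969 = 1.0967.
⟨E⟩ = Σ EᵢPᵢ = 0.018386 eV.
S/k_B = ln Z + ⟨E⟩/kT = ln(1.0967) + 0.018386/0.0349 = 0.092306 + 0.52682 = 0.619.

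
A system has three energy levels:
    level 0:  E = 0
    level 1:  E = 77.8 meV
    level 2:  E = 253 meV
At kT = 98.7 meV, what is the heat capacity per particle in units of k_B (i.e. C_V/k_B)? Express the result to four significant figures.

0.3832

Eᵢ/kT = 0, 0.788247, 2.56332.
Z = Σ e^(−Eᵢ/kT) = e^(−0) + e^(−0.788247) + e^(−2.56332) = 1.00000 + 0.454641 + 0.0770485 = 1.53169.
⟨E⟩ = 35.8195 meV, ⟨E²⟩ = 5016.46 meV².
C_V/k_B = (⟨E²⟩ − ⟨E⟩²)/(kT)² = (5016.46 − 1283.04)/9741.69 = 0.3832.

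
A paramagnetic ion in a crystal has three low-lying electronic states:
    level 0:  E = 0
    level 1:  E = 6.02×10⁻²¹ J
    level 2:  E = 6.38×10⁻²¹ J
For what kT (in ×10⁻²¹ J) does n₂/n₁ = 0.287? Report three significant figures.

n₂/n₁ = exp[−(E₂−E₁)/kT] = 0.287.
⇒ (E₂−E₁)/kT = ln(1/0.287) = ln(3.4843) = 1.2483.
kT = 0.36 ×10⁻²¹ J / 1.2483 = 0.288 ×10⁻²¹ J.

0.288 ×10⁻²¹ J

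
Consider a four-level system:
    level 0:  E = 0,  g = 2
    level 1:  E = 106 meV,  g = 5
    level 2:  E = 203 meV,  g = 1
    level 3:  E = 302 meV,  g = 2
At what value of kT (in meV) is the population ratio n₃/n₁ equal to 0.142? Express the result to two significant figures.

n₃/n₁ = (g₃/g₁) exp[−(E₃−E₁)/kT] = 0.142.
⇒ (E₃−E₁)/kT = ln((2/5)/0.142) = ln(2.817) = 1.036.
kT = 196 meV / 1.036 = 190 meV.

190 meV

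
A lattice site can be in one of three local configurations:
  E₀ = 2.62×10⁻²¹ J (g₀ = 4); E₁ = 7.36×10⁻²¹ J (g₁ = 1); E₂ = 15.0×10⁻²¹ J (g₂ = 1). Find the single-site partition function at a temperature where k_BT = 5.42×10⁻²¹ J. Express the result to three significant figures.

Z = 2.79

Eᵢ/kT = 0.48339, 1.3579, 2.7675.
Z = Σ gᵢe^(−Eᵢ/kT) = 4·e^(−0.48339) + 1·e^(−1.3579) + 1·e^(−2.7675) = 2.4668 + 0.25720 + 0.062819 = 2.7868.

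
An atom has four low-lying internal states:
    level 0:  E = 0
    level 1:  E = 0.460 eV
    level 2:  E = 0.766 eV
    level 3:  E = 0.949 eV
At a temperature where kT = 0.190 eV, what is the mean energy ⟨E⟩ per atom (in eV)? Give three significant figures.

0.0547 eV

Eᵢ/kT = 0, 2.4211, 4.0316, 4.9947.
Z = Σ e^(−Eᵢ/kT) = e^(−0) + e^(−2.4211) + e^(−4.0316) + e^(−4.9947) = 1.0000 + 0.088824 + 0.017746 + 0.0067738 = 1.1133.
⟨E⟩ = Σ Eᵢ e^(−Eᵢ/kT) / Z = (0·1.0000 + 0.460·0.088824 + 0.766·0.017746 + 0.949·0.0067738) / 1.1133 = 0.0547 eV.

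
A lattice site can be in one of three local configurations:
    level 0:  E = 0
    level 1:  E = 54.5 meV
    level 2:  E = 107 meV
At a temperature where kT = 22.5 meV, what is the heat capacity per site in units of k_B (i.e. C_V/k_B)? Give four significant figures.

Eᵢ/kT = 0, 2.42222, 4.75556.
Z = Σ e^(−Eᵢ/kT) = e^(−0) + e^(−2.42222) + e^(−4.75556) = 1.00000 + 0.0887244 + 0.00860373 = 1.09733.
⟨E⟩ = 5.24553 meV, ⟨E²⟩ = 329.926 meV².
C_V/k_B = (⟨E²⟩ − ⟨E⟩²)/(kT)² = (329.926 − 27.5156)/506.250 = 0.5974.

0.5974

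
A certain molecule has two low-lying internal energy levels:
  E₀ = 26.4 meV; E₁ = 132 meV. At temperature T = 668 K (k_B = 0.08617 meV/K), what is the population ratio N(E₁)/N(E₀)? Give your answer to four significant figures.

0.1597

k_BT = 0.08617 × 668 K = 57.5616 meV.
n₁/n₀ = exp[−(E₁−E₀)/kT] = exp(−(105.6 meV)/(57.5616 meV)) = exp(-1.83456) = 0.1597.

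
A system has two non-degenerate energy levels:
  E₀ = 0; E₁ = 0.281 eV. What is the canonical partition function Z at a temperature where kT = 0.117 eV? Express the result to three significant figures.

Eᵢ/kT = 0, 2.4017.
Z = Σ e^(−Eᵢ/kT) = e^(−0) + e^(−2.4017) = 1.0000 + 0.090564 = 1.0906.

Z = 1.09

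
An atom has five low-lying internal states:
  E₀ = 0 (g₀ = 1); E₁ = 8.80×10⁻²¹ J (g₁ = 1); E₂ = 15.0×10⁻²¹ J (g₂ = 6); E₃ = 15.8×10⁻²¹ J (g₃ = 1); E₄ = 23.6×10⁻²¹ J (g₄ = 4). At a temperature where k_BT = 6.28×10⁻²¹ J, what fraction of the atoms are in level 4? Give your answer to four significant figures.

Eᵢ/kT = 0, 1.40127, 2.38854, 2.51592, 3.75796.
Z = Σ gᵢe^(−Eᵢ/kT) = 1·e^(−0) + 1·e^(−1.40127) + 6·e^(−2.38854) + 1·e^(−2.51592) + 4·e^(−3.75796) = 1.00000 + 0.246284 + 0.550581 + 0.0807886 + 0.0933252 = 1.97098.
P₄ = g₄ e^(−E₄/kT) / Z = 0.0933252/1.97098 = 0.04735.

0.04735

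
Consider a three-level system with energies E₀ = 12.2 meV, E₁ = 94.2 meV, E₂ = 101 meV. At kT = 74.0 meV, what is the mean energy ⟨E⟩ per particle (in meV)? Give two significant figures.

45 meV

Eᵢ/kT = 0.1649, 1.273, 1.365.
Z = Σ e^(−Eᵢ/kT) = e^(−0.1649) + e^(−1.273) + e^(−1.365) = 0.8480 + 0.2800 + 0.2554 = 1.383.
⟨E⟩ = Σ Eᵢ e^(−Eᵢ/kT) / Z = (12.2·0.8480 + 94.2·0.2800 + 101·0.2554) / 1.383 = 45 meV.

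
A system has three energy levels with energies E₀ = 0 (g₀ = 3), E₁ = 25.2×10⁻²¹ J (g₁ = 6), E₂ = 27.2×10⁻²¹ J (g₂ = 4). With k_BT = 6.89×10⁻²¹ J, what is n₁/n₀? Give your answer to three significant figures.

n₁/n₀ = (g₁/g₀) exp[−(E₁−E₀)/kT] = (6/3) × exp(−(25.2 ×10⁻²¹ J)/(6.89 ×10⁻²¹ J)) = (6/3) × exp(-3.6575) = 0.0516.

0.0516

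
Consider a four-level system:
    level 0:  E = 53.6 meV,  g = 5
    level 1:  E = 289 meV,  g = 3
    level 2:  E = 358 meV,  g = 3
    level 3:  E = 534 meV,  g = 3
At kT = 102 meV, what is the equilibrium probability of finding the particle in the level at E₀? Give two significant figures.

0.91

Eᵢ/kT = 0.5255, 2.833, 3.510, 5.235.
Z = Σ gᵢe^(−Eᵢ/kT) = 5·e^(−0.5255) + 3·e^(−2.833) + 3·e^(−3.510) + 3·e^(−5.235) = 2.956 + 0.1765 + 0.08969 + 0.01598 = 3.238.
P₀ = g₀ e^(−E₀/kT) / Z = 2.956/3.238 = 0.91.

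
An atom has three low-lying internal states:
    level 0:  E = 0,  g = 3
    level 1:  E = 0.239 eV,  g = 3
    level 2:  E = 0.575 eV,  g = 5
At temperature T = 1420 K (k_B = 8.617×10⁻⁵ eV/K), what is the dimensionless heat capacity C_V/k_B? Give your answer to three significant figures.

0.667

k_BT = 8.617×10⁻⁵ × 1420 K = 0.12236 eV.
Eᵢ/kT = 0, 1.9533, 4.6992.
Z = Σ gᵢe^(−Eᵢ/kT) = 3·e^(−0) + 3·e^(−1.9533) + 5·e^(−4.6992) = 3.0000 + 0.42542 + 0.045513 = 3.4709.
⟨E⟩ = 0.036833 eV, ⟨E²⟩ = 0.011337 eV².
C_V/k_B = (⟨E²⟩ − ⟨E⟩²)/(kT)² = (0.011337 − 0.0013567)/0.014972 = 0.667.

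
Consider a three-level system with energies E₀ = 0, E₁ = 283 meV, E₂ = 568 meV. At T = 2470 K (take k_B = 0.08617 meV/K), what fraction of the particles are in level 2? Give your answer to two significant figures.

k_BT = 0.08617 × 2470 K = 212.8 meV.
Eᵢ/kT = 0, 1.330, 2.669.
Z = Σ e^(−Eᵢ/kT) = e^(−0) + e^(−1.330) + e^(−2.669) = 1.000 + 0.2645 + 0.06932 = 1.334.
P₂ = e^(−E₂/kT) / Z = 0.06932/1.334 = 0.052.

0.052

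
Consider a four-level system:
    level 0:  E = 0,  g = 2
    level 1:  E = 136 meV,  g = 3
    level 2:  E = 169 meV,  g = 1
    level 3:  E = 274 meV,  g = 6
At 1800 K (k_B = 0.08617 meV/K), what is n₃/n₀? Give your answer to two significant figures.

0.51

k_BT = 0.08617 × 1800 K = 155.1 meV.
n₃/n₀ = (g₃/g₀) exp[−(E₃−E₀)/kT] = (6/2) × exp(−(274 meV)/(155.1 meV)) = (6/2) × exp(-1.767) = 0.51.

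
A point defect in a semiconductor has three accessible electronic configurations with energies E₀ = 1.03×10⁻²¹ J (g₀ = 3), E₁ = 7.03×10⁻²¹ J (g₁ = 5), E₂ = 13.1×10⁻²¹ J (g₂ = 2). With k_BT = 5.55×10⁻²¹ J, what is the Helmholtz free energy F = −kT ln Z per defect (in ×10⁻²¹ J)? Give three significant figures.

-7.82 ×10⁻²¹ J

Eᵢ/kT = 0.18559, 1.2667, 2.3604.
Z = Σ gᵢe^(−Eᵢ/kT) = 3·e^(−0.18559) + 5·e^(−1.2667) + 2·e^(−2.3604) = 2.4918 + 1.4088 + 0.18876 = 4.0894.
F = −kT ln Z = −5.55 × ln(4.0894) = −5.55 × 1.4084 = -7.82 ×10⁻²¹ J.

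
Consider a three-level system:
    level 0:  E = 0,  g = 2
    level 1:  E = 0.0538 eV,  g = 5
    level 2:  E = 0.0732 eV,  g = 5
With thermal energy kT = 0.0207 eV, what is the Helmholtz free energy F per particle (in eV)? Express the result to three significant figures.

-0.0191 eV

Eᵢ/kT = 0, 2.5990, 3.5362.
Z = Σ gᵢe^(−Eᵢ/kT) = 2·e^(−0) + 5·e^(−2.5990) + 5·e^(−3.5362) = 2.0000 + 0.37174 + 0.14562 = 2.5174.
F = −kT ln Z = −0.0207 × ln(2.5174) = −0.0207 × 0.92323 = -0.0191 eV.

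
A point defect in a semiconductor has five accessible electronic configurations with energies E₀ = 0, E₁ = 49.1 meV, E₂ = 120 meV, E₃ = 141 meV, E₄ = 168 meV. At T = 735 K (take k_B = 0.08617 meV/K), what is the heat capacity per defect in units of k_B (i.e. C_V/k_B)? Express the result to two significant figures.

k_BT = 0.08617 × 735 K = 63.33 meV.
Eᵢ/kT = 0, 0.7753, 1.895, 2.226, 2.653.
Z = Σ e^(−Eᵢ/kT) = e^(−0) + e^(−0.7753) + e^(−1.895) + e^(−2.226) + e^(−2.653) = 1.000 + 0.4606 + 0.1503 + 0.1080 + 0.07044 = 1.789.
⟨E⟩ = 37.85 meV, ⟨E²⟩ = 4142 meV².
C_V/k_B = (⟨E²⟩ − ⟨E⟩²)/(kT)² = (4142 − 1433)/4011 = 0.68.

0.68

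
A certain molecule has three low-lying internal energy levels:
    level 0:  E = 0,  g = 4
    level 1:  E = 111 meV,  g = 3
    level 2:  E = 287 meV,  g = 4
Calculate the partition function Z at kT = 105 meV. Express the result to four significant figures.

Eᵢ/kT = 0, 1.05714, 2.73333.
Z = Σ gᵢe^(−Eᵢ/kT) = 4·e^(−0) + 3·e^(−1.05714) + 4·e^(−2.73333) = 4.00000 + 1.04234 + 0.260010 = 5.30235.

Z = 5.302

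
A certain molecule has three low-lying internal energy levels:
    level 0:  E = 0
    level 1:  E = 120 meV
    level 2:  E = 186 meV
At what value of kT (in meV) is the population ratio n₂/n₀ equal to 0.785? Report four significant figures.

768.4 meV

n₂/n₀ = exp[−(E₂−E₀)/kT] = 0.785.
⇒ (E₂−E₀)/kT = ln(1/0.785) = ln(1.27389) = 0.242075.
kT = 186 meV / 0.242075 = 768.4 meV.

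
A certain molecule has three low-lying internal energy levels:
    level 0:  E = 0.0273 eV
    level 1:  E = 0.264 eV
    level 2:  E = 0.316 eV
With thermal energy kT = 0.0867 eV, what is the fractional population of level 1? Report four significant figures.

Eᵢ/kT = 0.314879, 3.04498, 3.64475.
Z = Σ e^(−Eᵢ/kT) = e^(−0.314879) + e^(−3.04498) + e^(−3.64475) = 0.729877 + 0.0475973 + 0.0261279 = 0.803602.
P₁ = e^(−E₁/kT) / Z = 0.0475973/0.803602 = 0.05923.

0.05923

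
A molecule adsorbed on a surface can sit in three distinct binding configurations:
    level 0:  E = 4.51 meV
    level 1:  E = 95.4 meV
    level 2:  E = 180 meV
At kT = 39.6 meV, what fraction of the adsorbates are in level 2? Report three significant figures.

0.0107

Eᵢ/kT = 0.11389, 2.4091, 4.5455.
Z = Σ e^(−Eᵢ/kT) = e^(−0.11389) + e^(−2.4091) + e^(−4.5455) = 0.89236 + 0.089896 + 0.010615 = 0.99287.
P₂ = e^(−E₂/kT) / Z = 0.010615/0.99287 = 0.0107.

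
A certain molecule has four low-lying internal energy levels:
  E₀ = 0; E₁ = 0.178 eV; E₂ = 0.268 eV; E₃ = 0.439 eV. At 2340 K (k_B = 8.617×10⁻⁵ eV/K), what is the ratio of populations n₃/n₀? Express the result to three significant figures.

k_BT = 8.617×10⁻⁵ × 2340 K = 0.20164 eV.
n₃/n₀ = exp[−(E₃−E₀)/kT] = exp(−(0.439 eV)/(0.20164 eV)) = exp(-2.1771) = 0.113.

0.113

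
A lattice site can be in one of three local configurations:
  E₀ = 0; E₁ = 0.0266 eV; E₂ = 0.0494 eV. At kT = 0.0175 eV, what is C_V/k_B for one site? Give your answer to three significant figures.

Eᵢ/kT = 0, 1.5200, 2.8229.
Z = Σ e^(−Eᵢ/kT) = e^(−0) + e^(−1.5200) + e^(−2.8229) = 1.0000 + 0.21871 + 0.059433 = 1.2781.
⟨E⟩ = 0.0068490 eV, ⟨E²⟩ = 0.00023456 eV².
C_V/k_B = (⟨E²⟩ − ⟨E⟩²)/(kT)² = (0.00023456 − 0.000046909)/0.00030625 = 0.613.

0.613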